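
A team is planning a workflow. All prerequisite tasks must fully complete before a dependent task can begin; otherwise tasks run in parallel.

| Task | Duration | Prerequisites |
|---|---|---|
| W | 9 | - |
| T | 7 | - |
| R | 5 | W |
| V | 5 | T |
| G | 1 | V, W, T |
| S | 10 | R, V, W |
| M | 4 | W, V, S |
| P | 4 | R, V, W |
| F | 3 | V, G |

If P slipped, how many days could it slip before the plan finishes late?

10

The longest chain is W→R→S→M = 9+5+10+4 = 28; overall finish 28 days.
The longest chain containing P totals 18 days.
Slack of P = 24 − 14 = 10 days.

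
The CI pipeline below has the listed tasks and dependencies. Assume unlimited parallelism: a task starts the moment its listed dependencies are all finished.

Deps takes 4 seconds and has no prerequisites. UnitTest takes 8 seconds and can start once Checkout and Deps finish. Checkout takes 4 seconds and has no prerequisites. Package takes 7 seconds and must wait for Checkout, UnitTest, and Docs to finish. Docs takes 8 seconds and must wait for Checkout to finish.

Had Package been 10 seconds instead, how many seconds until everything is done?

Actual critical path: Checkout→UnitTest→Package = 4+8+7 = 19 ⇒ 19 seconds.
Since Package is critical, the +3 change carries straight to that chain (now 22 seconds).
The critical path is still Checkout→UnitTest→Package; finish is now 22 seconds.

22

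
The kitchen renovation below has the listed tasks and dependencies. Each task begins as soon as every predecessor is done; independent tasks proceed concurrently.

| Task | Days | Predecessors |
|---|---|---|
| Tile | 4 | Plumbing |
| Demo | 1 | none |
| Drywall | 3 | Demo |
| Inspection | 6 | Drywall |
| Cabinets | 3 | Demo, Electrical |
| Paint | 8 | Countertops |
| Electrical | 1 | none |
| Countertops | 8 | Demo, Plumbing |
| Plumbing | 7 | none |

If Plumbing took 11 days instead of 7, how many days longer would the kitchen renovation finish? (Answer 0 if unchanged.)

4

Actual critical path: Plumbing→Countertops→Paint = 7+8+8 = 23 ⇒ 23 days.
Since Plumbing is critical, the +4 change carries straight to that chain (now 27 days).
The critical path is still Plumbing→Countertops→Paint; finish is now 27 days.
Change in finish: 27 − 23 = +4 days.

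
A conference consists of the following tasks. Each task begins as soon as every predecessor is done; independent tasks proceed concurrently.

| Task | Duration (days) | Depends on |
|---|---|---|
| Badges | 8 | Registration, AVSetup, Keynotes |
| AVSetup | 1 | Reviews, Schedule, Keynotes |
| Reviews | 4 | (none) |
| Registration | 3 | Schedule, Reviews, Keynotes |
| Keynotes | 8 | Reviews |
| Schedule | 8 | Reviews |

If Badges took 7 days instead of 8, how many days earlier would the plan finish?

Actual critical path: Reviews→Schedule→Registration→Badges = 4+8+3+8 = 23 ⇒ 23 days.
Since Badges is critical, the -1 change carries straight to that chain (now 22 days).
The critical path is still Reviews→Schedule→Registration→Badges; finish is now 22 days.
Change in finish: 22 − 23 = -1 days.

1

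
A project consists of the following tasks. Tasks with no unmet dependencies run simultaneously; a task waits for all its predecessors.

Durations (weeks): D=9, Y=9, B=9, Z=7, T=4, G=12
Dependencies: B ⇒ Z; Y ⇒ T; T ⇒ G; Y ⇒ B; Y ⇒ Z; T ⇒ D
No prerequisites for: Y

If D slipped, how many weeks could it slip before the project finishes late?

3

Y→B→Z = 9+9+7 = 25 sets the makespan at 25 weeks.
The longest chain containing D totals 22 weeks.
Float = 25 − 22 = 3.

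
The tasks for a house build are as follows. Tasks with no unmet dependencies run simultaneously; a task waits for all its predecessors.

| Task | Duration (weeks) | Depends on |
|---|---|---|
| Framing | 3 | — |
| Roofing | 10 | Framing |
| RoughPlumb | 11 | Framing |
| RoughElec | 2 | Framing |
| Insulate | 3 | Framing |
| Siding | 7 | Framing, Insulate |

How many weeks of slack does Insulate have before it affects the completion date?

Critical path: Framing→RoughPlumb = 3+11 = 14, so the finish is 14 weeks.
Insulate finishes as early as 6 and must finish by 7.
Float = 14 − 13 = 1.

1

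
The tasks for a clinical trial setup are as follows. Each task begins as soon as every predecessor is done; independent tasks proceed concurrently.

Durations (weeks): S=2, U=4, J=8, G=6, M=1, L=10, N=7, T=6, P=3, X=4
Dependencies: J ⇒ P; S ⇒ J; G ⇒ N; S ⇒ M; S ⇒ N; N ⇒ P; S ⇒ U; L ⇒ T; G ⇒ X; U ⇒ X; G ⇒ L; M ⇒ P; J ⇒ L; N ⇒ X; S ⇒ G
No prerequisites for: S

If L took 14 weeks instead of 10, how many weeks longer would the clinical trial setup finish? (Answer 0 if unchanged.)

4

The binding path is S→J→L→T = 2+8+10+6 = 26; finish at 26 weeks.
Since L is critical, the +4 change carries straight to that chain (now 30 weeks).
No other chain overtakes it, so the finish is 30 weeks.
Change in finish: 30 − 26 = +4 weeks.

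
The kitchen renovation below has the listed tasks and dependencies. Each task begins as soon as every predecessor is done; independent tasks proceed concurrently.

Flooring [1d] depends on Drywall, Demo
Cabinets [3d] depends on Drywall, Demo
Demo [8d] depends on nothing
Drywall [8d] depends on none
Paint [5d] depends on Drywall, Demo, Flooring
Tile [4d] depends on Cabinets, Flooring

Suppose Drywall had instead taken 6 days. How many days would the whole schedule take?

15

Critical path before the change: Drywall→Cabinets→Tile = 8+3+4 = 15 giving 15 days.
Since Drywall is critical, the -2 change carries straight to that chain (now 13 days).
The binding chain switches to Demo→Cabinets→Tile = 8+3+4 = 15; finish 15 days.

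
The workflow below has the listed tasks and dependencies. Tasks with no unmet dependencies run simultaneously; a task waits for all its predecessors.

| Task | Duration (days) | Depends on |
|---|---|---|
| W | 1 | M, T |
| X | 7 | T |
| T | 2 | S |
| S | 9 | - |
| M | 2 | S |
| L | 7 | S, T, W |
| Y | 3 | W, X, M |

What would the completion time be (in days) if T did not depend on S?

19

With the dependency in place, S→T→X→Y = 9+2+7+3 = 21 sets the finish at 21 days.
Without S→T, T's earliest start moves from 9 to 0.
After: S→M→W→L = 9+2+1+7 = 19 → 19 days.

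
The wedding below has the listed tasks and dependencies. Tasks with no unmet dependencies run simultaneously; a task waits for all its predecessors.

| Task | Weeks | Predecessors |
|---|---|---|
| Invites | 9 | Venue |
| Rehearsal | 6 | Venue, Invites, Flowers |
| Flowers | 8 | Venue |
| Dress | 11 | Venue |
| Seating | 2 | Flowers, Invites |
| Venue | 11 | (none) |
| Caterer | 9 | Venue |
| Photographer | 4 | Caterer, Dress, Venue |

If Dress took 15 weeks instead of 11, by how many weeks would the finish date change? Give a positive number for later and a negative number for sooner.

4

Critical path before the change: Venue→Dress→Photographer = 11+11+4 = 26 giving 26 weeks.
Since Dress is critical, the +4 change carries straight to that chain (now 30 weeks).
No other chain overtakes it, so the finish is 30 weeks.
Change in finish: 30 − 26 = +4 weeks.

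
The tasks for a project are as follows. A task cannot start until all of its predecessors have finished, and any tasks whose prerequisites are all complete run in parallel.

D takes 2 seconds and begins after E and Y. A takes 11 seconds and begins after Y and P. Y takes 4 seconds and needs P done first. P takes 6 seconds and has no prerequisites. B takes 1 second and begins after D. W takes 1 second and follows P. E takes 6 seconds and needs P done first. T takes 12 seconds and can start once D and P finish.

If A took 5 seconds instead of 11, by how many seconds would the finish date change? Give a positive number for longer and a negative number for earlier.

Baseline: P→E→D→T = 6+6+2+12 = 26 → 26 seconds.
A has 5 seconds of float (longest path through it is 21).
The critical path is still P→E→D→T; finish is now 26 seconds.
Change in finish: 26 − 26 = +0 seconds.

0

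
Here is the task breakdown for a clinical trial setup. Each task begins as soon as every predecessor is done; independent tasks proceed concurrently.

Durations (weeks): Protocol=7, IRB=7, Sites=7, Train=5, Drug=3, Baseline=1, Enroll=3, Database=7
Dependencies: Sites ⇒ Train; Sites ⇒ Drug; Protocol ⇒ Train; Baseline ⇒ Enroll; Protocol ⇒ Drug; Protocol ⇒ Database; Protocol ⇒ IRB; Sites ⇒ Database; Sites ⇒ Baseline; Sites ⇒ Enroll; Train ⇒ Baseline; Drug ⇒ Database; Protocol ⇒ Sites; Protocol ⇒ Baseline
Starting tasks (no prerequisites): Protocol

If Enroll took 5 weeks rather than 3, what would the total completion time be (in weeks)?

25

The binding path is Protocol→Sites→Drug→Database = 7+7+3+7 = 24; finish at 24 weeks.
Enroll has 1 week of float (longest path through it is 23).
New critical path: Protocol→Sites→Train→Baseline→Enroll = 7+7+5+1+5 = 25 ⇒ 25 weeks.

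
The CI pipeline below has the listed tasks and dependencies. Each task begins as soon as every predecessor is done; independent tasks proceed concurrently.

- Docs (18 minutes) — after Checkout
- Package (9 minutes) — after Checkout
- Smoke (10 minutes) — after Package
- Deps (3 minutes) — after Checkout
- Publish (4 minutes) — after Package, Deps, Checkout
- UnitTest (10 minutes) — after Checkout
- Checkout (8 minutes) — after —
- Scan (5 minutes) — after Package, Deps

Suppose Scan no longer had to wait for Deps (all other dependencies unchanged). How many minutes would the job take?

27

With the dependency in place, Checkout→Package→Smoke = 8+9+10 = 27 sets the finish at 27 minutes.
Dropping Deps→Scan doesn't change Scan's earliest start (17); another predecessor still binds.
After: Checkout→Package→Smoke = 8+9+10 = 27 → 27 minutes.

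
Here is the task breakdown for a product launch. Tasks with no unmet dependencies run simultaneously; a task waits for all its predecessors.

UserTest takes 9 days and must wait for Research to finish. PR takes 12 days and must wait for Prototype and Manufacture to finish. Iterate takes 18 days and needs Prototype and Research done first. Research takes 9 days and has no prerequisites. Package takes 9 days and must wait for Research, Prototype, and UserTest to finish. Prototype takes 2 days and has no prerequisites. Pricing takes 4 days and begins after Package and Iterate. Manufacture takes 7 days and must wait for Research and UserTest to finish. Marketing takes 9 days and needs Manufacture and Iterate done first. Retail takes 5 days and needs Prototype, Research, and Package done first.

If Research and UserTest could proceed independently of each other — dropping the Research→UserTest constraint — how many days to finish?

With the dependency in place, Research→UserTest→Manufacture→PR = 9+9+7+12 = 37 sets the finish at 37 days.
Without Research→UserTest, UserTest's earliest start moves from 9 to 0.
New critical path: Research→Iterate→Marketing = 9+18+9 = 36 ⇒ 36 days.

36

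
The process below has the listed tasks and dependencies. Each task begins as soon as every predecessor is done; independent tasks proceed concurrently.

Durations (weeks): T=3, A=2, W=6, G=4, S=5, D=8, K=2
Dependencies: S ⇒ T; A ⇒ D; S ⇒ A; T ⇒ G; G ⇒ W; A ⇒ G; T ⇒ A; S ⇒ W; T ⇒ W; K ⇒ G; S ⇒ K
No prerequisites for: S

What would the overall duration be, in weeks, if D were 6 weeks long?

Actual critical path: S→T→A→G→W = 5+3+2+4+6 = 20 ⇒ 20 weeks.
The longest path through D is only 18 weeks, so D has float 2.
That remains the longest chain; total 20 weeks.

20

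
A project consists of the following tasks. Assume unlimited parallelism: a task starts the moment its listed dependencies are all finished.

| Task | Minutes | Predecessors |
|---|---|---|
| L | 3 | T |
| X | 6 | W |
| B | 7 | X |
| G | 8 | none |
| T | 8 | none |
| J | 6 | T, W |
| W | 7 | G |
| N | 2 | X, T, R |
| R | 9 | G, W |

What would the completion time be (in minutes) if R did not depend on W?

Original critical path: G→W→X→B = 8+7+6+7 = 28 ⇒ 28 minutes.
Without W→R, R's earliest start moves from 15 to 8.
New critical path: G→W→X→B = 8+7+6+7 = 28 ⇒ 28 minutes.

28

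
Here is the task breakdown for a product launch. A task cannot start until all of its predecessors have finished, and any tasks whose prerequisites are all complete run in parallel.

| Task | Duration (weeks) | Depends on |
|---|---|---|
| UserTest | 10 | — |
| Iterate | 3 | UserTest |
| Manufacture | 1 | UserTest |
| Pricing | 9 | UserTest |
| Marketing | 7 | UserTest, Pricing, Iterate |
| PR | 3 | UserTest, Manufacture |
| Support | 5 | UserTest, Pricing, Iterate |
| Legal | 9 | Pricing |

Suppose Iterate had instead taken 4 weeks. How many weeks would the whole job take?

Actual critical path: UserTest→Pricing→Legal = 10+9+9 = 28 ⇒ 28 weeks.
Iterate is off the critical path — its longest chain is 20 weeks, giving 8 of slack.
The critical path is still UserTest→Pricing→Legal; finish is now 28 weeks.

28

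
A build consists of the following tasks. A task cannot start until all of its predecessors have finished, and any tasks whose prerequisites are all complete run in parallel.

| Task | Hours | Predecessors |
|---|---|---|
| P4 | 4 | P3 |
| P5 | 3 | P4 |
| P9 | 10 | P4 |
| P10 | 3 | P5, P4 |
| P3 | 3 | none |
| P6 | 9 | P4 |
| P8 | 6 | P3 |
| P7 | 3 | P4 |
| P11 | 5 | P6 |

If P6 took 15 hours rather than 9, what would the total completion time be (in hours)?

Baseline: P3→P4→P6→P11 = 3+4+9+5 = 21 → 21 hours.
P6 is on the critical path; changing it to 15 makes that path 27 hours.
The critical path is still P3→P4→P6→P11; finish is now 27 hours.

27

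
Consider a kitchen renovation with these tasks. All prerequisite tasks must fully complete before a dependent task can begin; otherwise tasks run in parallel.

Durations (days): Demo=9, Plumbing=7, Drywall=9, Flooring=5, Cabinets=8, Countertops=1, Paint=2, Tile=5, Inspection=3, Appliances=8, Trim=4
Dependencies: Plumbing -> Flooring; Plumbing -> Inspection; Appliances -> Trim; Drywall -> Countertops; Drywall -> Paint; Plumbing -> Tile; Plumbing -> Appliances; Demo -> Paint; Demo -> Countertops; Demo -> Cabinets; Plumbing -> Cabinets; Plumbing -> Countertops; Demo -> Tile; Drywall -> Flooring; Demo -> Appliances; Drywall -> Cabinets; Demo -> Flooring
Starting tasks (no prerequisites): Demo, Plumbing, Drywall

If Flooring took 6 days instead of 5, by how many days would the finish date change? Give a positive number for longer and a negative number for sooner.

0

Actual critical path: Demo→Appliances→Trim = 9+8+4 = 21 ⇒ 21 days.
Flooring has 7 days of float (longest path through it is 14).
No other chain overtakes it, so the finish is 21 days.
Change in finish: 21 − 21 = +0 days.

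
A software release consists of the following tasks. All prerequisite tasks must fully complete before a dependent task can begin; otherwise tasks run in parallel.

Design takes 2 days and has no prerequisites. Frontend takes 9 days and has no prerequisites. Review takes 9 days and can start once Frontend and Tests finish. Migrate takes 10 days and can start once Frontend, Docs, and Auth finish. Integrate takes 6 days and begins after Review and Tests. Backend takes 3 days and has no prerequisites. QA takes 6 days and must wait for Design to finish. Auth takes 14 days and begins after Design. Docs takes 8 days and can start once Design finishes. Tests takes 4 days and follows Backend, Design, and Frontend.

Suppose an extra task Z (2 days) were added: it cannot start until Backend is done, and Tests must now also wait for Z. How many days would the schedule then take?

28

Originally the schedule takes 28 days.
With Z inserted, Tests now waits for max(Backend, Design, Frontend, Z).
New critical path: Frontend→Tests→Review→Integrate = 9+4+9+6 = 28 ⇒ 28 days.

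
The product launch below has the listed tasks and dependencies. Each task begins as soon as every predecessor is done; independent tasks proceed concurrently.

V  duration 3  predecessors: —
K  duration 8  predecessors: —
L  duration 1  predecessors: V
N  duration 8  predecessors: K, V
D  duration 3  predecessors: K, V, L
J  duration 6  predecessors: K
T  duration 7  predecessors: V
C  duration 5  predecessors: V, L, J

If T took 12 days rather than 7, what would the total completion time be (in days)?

19

As given, the longest chain is K→J→C = 8+6+5 = 19, so the finish is 19 days.
T has 9 days of float (longest path through it is 10).
The critical path is still K→J→C; finish is now 19 days.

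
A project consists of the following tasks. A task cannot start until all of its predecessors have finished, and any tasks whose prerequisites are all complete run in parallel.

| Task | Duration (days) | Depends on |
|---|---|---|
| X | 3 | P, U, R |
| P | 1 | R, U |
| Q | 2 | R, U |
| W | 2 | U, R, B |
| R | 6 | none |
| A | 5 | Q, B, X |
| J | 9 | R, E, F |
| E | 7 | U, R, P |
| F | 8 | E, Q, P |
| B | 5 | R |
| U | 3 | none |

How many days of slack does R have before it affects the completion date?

0

The longest chain is R→P→E→F→J = 6+1+7+8+9 = 31; overall finish 31 days.
R finishes as early as 6 and must finish by 6.
So R can slip 6 − 6 = 0 days.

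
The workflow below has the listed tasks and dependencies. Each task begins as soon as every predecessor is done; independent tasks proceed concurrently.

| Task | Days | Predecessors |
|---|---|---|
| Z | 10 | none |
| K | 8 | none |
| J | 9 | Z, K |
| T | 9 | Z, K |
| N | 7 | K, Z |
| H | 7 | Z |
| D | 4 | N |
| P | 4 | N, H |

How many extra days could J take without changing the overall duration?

Z→N→D = 10+7+4 = 21 sets the makespan at 21 days.
Longest path through J: 19 days (earliest finish 19, latest finish 21).
Slack of J = 12 − 10 = 2 days.

2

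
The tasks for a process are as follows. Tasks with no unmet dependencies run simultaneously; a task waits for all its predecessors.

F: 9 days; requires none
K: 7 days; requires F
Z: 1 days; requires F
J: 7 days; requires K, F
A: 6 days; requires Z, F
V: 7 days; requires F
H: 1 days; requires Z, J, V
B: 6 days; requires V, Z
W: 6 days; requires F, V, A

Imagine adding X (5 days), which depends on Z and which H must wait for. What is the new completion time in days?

24

Originally the process takes 24 days.
With X inserted, H now waits for max(Z, J, V, X).
New critical path: F→K→J→H = 9+7+7+1 = 24 ⇒ 24 days.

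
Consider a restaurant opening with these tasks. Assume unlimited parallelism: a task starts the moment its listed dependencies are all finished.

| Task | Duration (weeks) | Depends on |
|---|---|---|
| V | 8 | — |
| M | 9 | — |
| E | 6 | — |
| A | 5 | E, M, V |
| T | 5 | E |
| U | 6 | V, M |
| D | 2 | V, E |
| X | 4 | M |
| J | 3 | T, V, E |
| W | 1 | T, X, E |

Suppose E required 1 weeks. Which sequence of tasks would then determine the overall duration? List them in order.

M, U

Actual critical path: M→U = 9+6 = 15 ⇒ 15 weeks.
The longest path through E is only 14 weeks, so E has float 1.
That remains the longest chain; total 15 weeks.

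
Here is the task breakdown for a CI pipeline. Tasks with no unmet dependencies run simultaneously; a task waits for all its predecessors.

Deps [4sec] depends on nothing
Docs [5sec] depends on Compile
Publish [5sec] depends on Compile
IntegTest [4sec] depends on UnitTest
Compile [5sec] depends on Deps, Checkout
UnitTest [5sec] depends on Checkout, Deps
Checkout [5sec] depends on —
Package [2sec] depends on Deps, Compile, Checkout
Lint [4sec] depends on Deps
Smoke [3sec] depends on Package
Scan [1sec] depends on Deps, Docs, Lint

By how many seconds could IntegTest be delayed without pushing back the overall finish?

2

The longest chain is Checkout→Compile→Docs→Scan = 5+5+5+1 = 16; overall finish 16 seconds.
Longest path through IntegTest: 14 seconds (earliest finish 14, latest finish 16).
So IntegTest can slip 16 − 14 = 2 seconds.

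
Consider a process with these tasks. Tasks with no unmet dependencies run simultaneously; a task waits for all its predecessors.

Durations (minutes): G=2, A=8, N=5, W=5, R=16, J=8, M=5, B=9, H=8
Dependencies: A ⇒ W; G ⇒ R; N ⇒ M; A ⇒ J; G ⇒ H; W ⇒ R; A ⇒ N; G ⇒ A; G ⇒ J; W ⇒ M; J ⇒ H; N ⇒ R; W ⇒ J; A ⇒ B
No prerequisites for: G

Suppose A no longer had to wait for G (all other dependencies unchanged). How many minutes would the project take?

29

Before: longest chain G→A→N→R = 2+8+5+16 = 31, finish 31.
Without G→A, A's earliest start moves from 2 to 0.
New critical path: A→N→R = 8+5+16 = 29 ⇒ 29 minutes.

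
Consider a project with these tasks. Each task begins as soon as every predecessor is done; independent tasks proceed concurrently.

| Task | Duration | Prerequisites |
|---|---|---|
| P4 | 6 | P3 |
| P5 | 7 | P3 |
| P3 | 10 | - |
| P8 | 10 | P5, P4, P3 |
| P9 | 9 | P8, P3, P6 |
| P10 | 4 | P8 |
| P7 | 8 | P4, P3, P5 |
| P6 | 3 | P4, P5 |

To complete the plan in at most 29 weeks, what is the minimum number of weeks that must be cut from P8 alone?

Current finish: 36 weeks; target: 29.
P8 is on every critical path, so each week cut from P8 cuts the finish by one (this holds down to a finish of 29).
Need 36 − 29 = 7 weeks off P8 → P8 becomes 3 weeks, finish becomes 29.

7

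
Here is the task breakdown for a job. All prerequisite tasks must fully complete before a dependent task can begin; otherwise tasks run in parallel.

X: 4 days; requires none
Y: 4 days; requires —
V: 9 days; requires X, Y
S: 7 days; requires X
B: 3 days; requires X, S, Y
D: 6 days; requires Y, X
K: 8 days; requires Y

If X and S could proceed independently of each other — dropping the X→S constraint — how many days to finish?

13

Original critical path: X→S→B = 4+7+3 = 14 ⇒ 14 days.
Without X→S, S's earliest start moves from 4 to 0.
New critical path: X→V = 4+9 = 13 ⇒ 13 days.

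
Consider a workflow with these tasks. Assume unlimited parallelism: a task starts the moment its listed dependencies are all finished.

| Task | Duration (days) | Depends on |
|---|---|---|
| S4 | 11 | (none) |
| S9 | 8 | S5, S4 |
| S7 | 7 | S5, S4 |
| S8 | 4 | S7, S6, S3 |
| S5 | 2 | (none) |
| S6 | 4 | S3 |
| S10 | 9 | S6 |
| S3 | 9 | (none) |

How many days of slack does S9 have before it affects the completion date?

S3→S6→S10 = 9+4+9 = 22 sets the makespan at 22 days.
Longest path through S9: 19 days (earliest finish 19, latest finish 22).
Slack of S9 = 14 − 11 = 3 days.

3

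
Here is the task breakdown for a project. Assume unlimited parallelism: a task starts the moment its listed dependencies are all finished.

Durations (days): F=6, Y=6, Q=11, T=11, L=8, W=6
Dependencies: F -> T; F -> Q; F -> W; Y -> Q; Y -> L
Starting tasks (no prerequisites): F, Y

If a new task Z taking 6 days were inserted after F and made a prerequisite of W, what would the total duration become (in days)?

18

Originally the plan takes 17 days.
With Z inserted, W now waits for max(F, Z).
New critical path: F→Z→W = 6+6+6 = 18 ⇒ 18 days.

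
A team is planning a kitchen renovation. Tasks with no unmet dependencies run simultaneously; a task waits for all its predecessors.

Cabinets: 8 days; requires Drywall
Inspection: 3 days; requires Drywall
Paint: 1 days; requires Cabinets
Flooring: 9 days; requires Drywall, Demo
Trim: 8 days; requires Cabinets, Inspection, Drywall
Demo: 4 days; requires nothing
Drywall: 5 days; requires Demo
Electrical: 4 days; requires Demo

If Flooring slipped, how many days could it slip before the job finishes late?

7

The longest chain is Demo→Drywall→Cabinets→Trim = 4+5+8+8 = 25; overall finish 25 days.
Longest path through Flooring: 18 days (earliest finish 18, latest finish 25).
Slack of Flooring = 16 − 9 = 7 days.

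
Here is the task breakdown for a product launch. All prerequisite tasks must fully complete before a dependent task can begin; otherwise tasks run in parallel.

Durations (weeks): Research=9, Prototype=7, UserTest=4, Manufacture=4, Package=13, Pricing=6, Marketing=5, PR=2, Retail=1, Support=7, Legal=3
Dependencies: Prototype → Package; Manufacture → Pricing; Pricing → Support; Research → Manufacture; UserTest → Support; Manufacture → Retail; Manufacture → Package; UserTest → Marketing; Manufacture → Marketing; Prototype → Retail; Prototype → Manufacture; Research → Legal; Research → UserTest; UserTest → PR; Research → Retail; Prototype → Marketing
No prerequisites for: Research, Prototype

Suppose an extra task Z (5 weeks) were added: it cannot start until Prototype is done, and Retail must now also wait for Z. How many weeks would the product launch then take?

26

Originally the product launch takes 26 weeks.
With Z inserted, Retail now waits for max(Manufacture, Prototype, Research, Z).
New critical path: Research→Manufacture→Package = 9+4+13 = 26 ⇒ 26 weeks.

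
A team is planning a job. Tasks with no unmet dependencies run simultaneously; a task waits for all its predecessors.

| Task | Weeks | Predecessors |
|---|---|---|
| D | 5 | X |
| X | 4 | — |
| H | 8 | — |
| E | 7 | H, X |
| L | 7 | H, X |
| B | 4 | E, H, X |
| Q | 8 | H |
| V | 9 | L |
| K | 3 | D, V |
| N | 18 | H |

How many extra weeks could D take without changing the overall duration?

The longest chain is H→L→V→K = 8+7+9+3 = 27; overall finish 27 weeks.
D finishes as early as 9 and must finish by 24.
Float = 27 − 12 = 15.

15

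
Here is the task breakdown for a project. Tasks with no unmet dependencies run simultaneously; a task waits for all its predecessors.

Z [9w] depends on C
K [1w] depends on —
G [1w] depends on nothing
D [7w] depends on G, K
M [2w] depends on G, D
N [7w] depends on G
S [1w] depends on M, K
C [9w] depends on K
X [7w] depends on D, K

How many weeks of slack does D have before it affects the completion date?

4

Critical path: K→C→Z = 1+9+9 = 19, so the finish is 19 weeks.
The longest chain containing D totals 15 weeks.
Float = 19 − 15 = 4.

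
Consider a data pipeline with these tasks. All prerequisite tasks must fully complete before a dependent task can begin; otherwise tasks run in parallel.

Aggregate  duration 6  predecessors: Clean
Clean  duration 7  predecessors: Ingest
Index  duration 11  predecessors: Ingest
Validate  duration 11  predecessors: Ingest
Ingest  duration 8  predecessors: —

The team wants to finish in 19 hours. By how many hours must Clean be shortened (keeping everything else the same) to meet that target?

2

Current finish: 21 hours; target: 19.
Clean is on every critical path, so each hour cut from Clean cuts the finish by one (this holds down to a finish of 19).
Need 21 − 19 = 2 hours off Clean → Clean becomes 5 hours, finish becomes 19.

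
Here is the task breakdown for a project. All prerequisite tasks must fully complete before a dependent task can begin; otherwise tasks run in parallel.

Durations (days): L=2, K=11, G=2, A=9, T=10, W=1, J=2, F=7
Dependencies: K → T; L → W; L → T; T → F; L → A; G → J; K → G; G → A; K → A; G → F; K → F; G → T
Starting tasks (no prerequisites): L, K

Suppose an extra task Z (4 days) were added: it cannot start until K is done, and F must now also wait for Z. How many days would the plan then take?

30

Originally the plan takes 30 days.
With Z inserted, F now waits for max(T, G, K, Z).
New critical path: K→G→T→F = 11+2+10+7 = 30 ⇒ 30 days.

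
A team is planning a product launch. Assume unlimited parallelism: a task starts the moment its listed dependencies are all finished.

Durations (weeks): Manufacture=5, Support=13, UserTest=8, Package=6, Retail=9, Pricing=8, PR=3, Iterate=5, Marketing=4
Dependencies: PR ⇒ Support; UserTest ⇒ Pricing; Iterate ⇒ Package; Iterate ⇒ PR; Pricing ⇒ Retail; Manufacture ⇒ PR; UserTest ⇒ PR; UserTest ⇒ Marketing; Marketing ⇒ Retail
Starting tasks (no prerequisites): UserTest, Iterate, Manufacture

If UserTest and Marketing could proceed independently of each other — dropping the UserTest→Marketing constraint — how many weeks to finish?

25

Before: longest chain UserTest→Pricing→Retail = 8+8+9 = 25, finish 25.
Without UserTest→Marketing, Marketing's earliest start moves from 8 to 0.
The longest chain is now UserTest→Pricing→Retail = 8+8+9 = 25, so the plan takes 25 weeks.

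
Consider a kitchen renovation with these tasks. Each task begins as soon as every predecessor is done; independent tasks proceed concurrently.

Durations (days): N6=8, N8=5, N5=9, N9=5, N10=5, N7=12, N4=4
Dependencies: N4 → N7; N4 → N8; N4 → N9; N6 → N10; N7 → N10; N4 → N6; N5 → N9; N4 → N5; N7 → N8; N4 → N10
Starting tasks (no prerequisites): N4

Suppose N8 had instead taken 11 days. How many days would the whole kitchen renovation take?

Critical path before the change: N4→N7→N8 = 4+12+5 = 21 giving 21 days.
Since N8 is critical, the +6 change carries straight to that chain (now 27 days).
No other chain overtakes it, so the finish is 27 days.

27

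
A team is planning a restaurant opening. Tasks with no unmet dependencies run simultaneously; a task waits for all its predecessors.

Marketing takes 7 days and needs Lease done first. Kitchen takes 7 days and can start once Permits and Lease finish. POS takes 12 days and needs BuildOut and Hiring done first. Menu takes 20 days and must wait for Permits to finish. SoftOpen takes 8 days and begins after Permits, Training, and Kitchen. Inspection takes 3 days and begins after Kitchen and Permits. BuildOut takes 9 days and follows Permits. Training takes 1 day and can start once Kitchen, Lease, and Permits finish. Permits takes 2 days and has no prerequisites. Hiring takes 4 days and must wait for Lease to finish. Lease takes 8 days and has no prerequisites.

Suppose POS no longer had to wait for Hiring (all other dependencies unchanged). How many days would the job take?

24

With the dependency in place, Lease→Kitchen→Training→SoftOpen = 8+7+1+8 = 24 sets the finish at 24 days.
Without Hiring→POS, POS's earliest start moves from 12 to 11.
After: Lease→Kitchen→Training→SoftOpen = 8+7+1+8 = 24 → 24 days.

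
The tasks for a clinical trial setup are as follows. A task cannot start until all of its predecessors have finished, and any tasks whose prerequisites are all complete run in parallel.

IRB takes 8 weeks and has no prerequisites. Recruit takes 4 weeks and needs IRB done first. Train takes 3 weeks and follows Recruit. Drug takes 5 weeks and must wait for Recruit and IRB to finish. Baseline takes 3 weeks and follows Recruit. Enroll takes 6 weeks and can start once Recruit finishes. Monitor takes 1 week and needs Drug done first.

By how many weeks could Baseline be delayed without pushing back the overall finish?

3

The longest chain is IRB→Recruit→Drug→Monitor = 8+4+5+1 = 18; overall finish 18 weeks.
Longest path through Baseline: 15 weeks (earliest finish 15, latest finish 18).
So Baseline can slip 18 − 15 = 3 weeks.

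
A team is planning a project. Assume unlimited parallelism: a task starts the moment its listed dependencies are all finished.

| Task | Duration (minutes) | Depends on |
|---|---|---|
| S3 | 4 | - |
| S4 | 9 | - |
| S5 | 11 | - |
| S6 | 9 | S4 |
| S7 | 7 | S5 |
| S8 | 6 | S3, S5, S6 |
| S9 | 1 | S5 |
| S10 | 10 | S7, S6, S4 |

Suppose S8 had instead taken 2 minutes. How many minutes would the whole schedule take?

28

Baseline: S4→S6→S10 = 9+9+10 = 28 → 28 minutes.
The longest path through S8 is only 24 minutes, so S8 has float 4.
The critical path is still S4→S6→S10; finish is now 28 minutes.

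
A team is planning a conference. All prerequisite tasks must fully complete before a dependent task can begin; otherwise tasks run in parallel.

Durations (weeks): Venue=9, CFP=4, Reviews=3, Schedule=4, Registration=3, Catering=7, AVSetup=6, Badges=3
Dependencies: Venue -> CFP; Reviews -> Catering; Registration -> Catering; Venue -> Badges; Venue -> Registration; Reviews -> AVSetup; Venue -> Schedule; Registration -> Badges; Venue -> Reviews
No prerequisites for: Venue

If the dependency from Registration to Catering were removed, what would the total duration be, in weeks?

19

Before: longest chain Venue→Reviews→Catering = 9+3+7 = 19, finish 19.
Dropping Registration→Catering doesn't change Catering's earliest start (12); another predecessor still binds.
The longest chain is now Venue→Reviews→Catering = 9+3+7 = 19, so the schedule takes 19 weeks.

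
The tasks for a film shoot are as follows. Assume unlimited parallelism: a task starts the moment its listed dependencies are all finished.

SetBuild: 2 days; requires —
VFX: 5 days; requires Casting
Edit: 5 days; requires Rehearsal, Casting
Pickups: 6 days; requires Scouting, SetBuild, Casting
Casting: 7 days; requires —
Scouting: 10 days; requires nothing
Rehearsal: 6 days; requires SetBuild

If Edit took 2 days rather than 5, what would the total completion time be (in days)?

16

The binding path is Scouting→Pickups = 10+6 = 16; finish at 16 days.
Edit is off the critical path — its longest chain is 13 days, giving 3 of slack.
No other chain overtakes it, so the finish is 16 days.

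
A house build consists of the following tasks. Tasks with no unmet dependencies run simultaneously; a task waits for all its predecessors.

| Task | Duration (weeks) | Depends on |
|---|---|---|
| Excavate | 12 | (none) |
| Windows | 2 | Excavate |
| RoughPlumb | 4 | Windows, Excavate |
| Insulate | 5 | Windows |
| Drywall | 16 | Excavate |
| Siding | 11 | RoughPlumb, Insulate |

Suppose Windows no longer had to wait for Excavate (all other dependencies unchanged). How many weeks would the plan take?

28

Before: longest chain Excavate→Windows→Insulate→Siding = 12+2+5+11 = 30, finish 30.
Without Excavate→Windows, Windows's earliest start moves from 12 to 0.
New critical path: Excavate→Drywall = 12+16 = 28 ⇒ 28 weeks.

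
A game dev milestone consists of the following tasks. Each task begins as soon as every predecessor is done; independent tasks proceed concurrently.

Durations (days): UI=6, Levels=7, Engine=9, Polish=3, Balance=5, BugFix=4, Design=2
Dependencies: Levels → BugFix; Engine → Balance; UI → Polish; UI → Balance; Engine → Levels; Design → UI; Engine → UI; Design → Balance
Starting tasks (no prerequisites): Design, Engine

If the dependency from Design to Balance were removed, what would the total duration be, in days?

Original critical path: Engine→Levels→BugFix = 9+7+4 = 20 ⇒ 20 days.
Dropping Design→Balance doesn't change Balance's earliest start (15); another predecessor still binds.
New critical path: Engine→Levels→BugFix = 9+7+4 = 20 ⇒ 20 days.

20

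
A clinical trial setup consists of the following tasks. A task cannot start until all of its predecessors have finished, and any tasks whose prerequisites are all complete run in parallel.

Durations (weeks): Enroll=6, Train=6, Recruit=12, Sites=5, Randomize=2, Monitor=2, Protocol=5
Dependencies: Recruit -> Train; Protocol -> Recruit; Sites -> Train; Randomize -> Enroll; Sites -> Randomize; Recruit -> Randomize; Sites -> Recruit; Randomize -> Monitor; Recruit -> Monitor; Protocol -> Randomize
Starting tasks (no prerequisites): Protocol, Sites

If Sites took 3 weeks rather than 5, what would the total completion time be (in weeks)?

25

Actual critical path: Sites→Recruit→Randomize→Enroll = 5+12+2+6 = 25 ⇒ 25 weeks.
Sites is on the critical path; changing it to 3 makes that path 23 weeks.
New critical path: Protocol→Recruit→Randomize→Enroll = 5+12+2+6 = 25 ⇒ 25 weeks.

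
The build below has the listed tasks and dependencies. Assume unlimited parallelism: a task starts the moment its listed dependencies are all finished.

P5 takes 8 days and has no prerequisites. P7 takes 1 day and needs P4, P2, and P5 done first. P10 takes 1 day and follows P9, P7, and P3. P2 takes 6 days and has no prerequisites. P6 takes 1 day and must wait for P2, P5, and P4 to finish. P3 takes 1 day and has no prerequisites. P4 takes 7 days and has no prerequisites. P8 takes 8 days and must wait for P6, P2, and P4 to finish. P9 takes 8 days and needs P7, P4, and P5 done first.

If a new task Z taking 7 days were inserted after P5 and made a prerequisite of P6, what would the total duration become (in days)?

24

Originally the schedule takes 18 days.
With Z inserted, P6 now waits for max(P2, P5, P4, Z).
New critical path: P5→Z→P6→P8 = 8+7+1+8 = 24 ⇒ 24 days.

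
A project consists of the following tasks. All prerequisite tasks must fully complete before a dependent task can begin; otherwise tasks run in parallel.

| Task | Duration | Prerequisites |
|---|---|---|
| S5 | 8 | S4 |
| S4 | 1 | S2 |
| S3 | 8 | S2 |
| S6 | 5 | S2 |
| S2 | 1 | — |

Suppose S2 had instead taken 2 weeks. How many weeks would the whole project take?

11

Baseline: S2→S4→S5 = 1+1+8 = 10 → 10 weeks.
S2 lies on that path, so at 2 weeks the path becomes 11 weeks.
That remains the longest chain; total 11 weeks.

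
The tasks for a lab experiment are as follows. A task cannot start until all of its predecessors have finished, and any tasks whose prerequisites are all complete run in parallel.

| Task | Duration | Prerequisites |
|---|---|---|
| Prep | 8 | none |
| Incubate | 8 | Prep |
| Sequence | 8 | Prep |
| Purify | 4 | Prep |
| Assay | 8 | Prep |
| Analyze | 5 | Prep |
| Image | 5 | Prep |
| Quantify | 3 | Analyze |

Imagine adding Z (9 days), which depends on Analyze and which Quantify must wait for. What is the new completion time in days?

25

Originally the schedule takes 16 days.
With Z inserted, Quantify now waits for max(Analyze, Z).
New critical path: Prep→Analyze→Z→Quantify = 8+5+9+3 = 25 ⇒ 25 days.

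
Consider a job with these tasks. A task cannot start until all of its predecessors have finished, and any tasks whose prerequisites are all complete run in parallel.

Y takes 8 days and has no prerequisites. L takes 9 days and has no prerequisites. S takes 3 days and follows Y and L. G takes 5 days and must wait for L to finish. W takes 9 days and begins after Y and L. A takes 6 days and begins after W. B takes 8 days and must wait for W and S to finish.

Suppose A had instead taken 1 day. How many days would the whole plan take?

The binding path is L→W→B = 9+9+8 = 26; finish at 26 days.
A has 2 days of float (longest path through it is 24).
The critical path is still L→W→B; finish is now 26 days.

26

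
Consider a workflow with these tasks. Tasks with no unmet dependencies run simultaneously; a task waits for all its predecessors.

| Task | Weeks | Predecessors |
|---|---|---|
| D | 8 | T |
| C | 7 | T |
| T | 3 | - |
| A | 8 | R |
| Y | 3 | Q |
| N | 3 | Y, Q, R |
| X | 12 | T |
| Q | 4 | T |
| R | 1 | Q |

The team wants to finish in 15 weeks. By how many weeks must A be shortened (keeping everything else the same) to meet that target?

Current finish: 16 weeks; target: 15.
A is on every critical path, so each week cut from A cuts the finish by one (this holds down to a finish of 15).
Need 16 − 15 = 1 week off A → A becomes 7 weeks, finish becomes 15.

1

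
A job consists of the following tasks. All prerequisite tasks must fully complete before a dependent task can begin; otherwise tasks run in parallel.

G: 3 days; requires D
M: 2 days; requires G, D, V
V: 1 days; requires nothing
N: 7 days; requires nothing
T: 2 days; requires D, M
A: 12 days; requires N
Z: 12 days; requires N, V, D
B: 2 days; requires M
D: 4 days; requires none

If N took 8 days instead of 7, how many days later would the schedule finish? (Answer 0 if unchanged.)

1

The binding path is N→Z = 7+12 = 19; finish at 19 days.
N is on the critical path; changing it to 8 makes that path 20 days.
The critical path is still N→Z; finish is now 20 days.
Change in finish: 20 − 19 = +1 days.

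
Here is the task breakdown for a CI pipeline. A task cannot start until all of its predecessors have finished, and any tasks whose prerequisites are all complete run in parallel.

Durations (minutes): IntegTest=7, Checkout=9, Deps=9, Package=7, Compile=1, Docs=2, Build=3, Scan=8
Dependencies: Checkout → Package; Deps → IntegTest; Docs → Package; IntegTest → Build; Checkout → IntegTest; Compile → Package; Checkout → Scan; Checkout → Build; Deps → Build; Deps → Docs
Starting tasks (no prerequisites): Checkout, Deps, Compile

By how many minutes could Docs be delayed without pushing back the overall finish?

1

The longest chain is Checkout→IntegTest→Build = 9+7+3 = 19; overall finish 19 minutes.
Docs finishes as early as 11 and must finish by 12.
So Docs can slip 12 − 11 = 1 minute.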